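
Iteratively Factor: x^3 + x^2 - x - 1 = (x + 1)*(x^2 - 1) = (x - 1)*(x + 1)*(x + 1)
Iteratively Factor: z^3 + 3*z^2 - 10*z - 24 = (z + 2)*(z^2 + z - 12) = (z + 2)*(z + 4)*(z - 3)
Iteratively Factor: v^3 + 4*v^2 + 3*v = (v + 1)*(v^2 + 3*v) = v*(v + 1)*(v + 3)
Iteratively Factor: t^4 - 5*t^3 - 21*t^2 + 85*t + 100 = (t + 4)*(t^3 - 9*t^2 + 15*t + 25) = (t - 5)*(t + 4)*(t^2 - 4*t - 5) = (t - 5)*(t + 1)*(t + 4)*(t - 5)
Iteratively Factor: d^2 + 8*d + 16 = (d + 4)*(d + 4)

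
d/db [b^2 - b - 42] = 2*b - 1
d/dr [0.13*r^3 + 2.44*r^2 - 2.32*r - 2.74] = 0.39*r^2 + 4.88*r - 2.32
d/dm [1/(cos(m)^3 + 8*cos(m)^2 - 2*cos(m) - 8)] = (3*cos(m)^2 + 16*cos(m) - 2)*sin(m)/(cos(m)^3 + 8*cos(m)^2 - 2*cos(m) - 8)^2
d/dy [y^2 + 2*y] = 2*y + 2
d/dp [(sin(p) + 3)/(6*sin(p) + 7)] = -11*cos(p)/(6*sin(p) + 7)^2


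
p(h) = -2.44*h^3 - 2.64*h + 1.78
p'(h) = -7.32*h^2 - 2.64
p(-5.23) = 364.64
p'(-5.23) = -202.86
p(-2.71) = 57.50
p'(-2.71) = -56.40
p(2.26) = -32.35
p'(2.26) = -40.03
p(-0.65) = 4.17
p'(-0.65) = -5.73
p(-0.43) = 3.11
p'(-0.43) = -3.99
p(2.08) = -25.67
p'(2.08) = -34.31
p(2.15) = -28.15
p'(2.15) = -36.48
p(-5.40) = 400.25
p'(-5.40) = -216.09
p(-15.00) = 8276.38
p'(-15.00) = -1649.64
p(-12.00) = 4249.78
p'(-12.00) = -1056.72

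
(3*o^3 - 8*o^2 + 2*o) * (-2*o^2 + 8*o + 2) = -6*o^5 + 40*o^4 - 62*o^3 + 4*o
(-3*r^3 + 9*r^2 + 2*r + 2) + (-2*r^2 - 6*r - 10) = -3*r^3 + 7*r^2 - 4*r - 8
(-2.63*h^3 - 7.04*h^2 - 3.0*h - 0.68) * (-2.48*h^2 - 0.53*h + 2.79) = 6.5224*h^5 + 18.8531*h^4 + 3.8335*h^3 - 16.3652*h^2 - 8.0096*h - 1.8972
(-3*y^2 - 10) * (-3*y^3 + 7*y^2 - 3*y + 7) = 9*y^5 - 21*y^4 + 39*y^3 - 91*y^2 + 30*y - 70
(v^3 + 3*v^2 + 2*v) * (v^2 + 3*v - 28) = v^5 + 6*v^4 - 17*v^3 - 78*v^2 - 56*v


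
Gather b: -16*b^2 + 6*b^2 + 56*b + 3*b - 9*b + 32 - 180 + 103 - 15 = -10*b^2 + 50*b - 60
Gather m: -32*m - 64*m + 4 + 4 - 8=-96*m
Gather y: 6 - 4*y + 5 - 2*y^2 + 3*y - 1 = -2*y^2 - y + 10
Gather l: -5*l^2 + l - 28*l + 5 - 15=-5*l^2 - 27*l - 10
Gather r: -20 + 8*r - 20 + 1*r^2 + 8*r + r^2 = 2*r^2 + 16*r - 40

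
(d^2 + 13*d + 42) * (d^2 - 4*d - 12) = d^4 + 9*d^3 - 22*d^2 - 324*d - 504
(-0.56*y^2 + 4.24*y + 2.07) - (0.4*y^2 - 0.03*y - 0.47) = -0.96*y^2 + 4.27*y + 2.54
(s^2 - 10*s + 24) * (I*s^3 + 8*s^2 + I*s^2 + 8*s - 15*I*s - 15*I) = I*s^5 + 8*s^4 - 9*I*s^4 - 72*s^3 - I*s^3 + 112*s^2 + 159*I*s^2 + 192*s - 210*I*s - 360*I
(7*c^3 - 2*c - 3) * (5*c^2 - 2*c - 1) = 35*c^5 - 14*c^4 - 17*c^3 - 11*c^2 + 8*c + 3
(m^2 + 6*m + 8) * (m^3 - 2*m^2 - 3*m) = m^5 + 4*m^4 - 7*m^3 - 34*m^2 - 24*m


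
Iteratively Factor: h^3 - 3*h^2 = (h - 3)*(h^2) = h*(h - 3)*(h)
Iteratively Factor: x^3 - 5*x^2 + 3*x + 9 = (x - 3)*(x^2 - 2*x - 3) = (x - 3)*(x + 1)*(x - 3)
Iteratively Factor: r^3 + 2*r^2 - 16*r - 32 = (r + 2)*(r^2 - 16) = (r - 4)*(r + 2)*(r + 4)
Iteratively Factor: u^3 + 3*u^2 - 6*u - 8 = (u + 1)*(u^2 + 2*u - 8) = (u + 1)*(u + 4)*(u - 2)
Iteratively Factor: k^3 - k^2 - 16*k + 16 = (k - 1)*(k^2 - 16) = (k - 4)*(k - 1)*(k + 4)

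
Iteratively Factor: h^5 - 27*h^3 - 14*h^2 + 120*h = (h + 4)*(h^4 - 4*h^3 - 11*h^2 + 30*h) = h*(h + 4)*(h^3 - 4*h^2 - 11*h + 30) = h*(h - 5)*(h + 4)*(h^2 + h - 6) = h*(h - 5)*(h - 2)*(h + 4)*(h + 3)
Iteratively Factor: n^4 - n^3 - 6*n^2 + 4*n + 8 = (n - 2)*(n^3 + n^2 - 4*n - 4) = (n - 2)^2*(n^2 + 3*n + 2) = (n - 2)^2*(n + 1)*(n + 2)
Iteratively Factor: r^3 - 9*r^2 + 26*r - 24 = (r - 2)*(r^2 - 7*r + 12) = (r - 3)*(r - 2)*(r - 4)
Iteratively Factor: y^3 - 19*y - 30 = (y + 3)*(y^2 - 3*y - 10) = (y - 5)*(y + 3)*(y + 2)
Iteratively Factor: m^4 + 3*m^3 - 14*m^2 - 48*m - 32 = (m - 4)*(m^3 + 7*m^2 + 14*m + 8) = (m - 4)*(m + 1)*(m^2 + 6*m + 8) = (m - 4)*(m + 1)*(m + 2)*(m + 4)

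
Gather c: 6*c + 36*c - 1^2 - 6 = 42*c - 7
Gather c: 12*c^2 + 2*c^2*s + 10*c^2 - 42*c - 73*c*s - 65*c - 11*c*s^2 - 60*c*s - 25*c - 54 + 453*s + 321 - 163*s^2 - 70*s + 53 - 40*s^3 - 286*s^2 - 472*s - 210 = c^2*(2*s + 22) + c*(-11*s^2 - 133*s - 132) - 40*s^3 - 449*s^2 - 89*s + 110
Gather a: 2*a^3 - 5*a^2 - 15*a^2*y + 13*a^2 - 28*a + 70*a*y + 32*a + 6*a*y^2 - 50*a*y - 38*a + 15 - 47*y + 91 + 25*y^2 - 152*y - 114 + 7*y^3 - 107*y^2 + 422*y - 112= 2*a^3 + a^2*(8 - 15*y) + a*(6*y^2 + 20*y - 34) + 7*y^3 - 82*y^2 + 223*y - 120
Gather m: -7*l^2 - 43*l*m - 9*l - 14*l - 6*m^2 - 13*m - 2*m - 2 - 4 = -7*l^2 - 23*l - 6*m^2 + m*(-43*l - 15) - 6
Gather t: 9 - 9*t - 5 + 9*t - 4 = 0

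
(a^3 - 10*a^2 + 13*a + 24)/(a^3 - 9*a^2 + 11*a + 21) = (a - 8)/(a - 7)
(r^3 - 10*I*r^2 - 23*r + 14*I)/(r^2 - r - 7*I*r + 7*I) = (r^2 - 3*I*r - 2)/(r - 1)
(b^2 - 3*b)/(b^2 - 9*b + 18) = b/(b - 6)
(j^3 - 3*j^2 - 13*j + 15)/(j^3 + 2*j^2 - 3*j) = (j - 5)/j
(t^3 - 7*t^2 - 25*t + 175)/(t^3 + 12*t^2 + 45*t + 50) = (t^2 - 12*t + 35)/(t^2 + 7*t + 10)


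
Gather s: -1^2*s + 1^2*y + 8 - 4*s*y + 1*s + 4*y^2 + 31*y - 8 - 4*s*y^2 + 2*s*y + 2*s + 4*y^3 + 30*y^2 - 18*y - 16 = s*(-4*y^2 - 2*y + 2) + 4*y^3 + 34*y^2 + 14*y - 16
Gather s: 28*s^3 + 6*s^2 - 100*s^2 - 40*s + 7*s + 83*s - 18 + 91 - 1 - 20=28*s^3 - 94*s^2 + 50*s + 52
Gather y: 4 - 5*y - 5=-5*y - 1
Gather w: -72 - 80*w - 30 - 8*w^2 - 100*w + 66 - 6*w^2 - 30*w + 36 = -14*w^2 - 210*w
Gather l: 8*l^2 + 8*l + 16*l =8*l^2 + 24*l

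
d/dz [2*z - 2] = 2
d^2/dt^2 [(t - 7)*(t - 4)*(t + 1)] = 6*t - 20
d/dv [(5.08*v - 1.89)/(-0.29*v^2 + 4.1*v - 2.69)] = (1.4732*v^2 - 1.0962*v - 5.9162)/(0.0841*v^4 - 2.378*v^3 + 18.3702*v^2 - 22.058*v + 7.2361)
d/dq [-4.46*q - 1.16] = -4.46000000000000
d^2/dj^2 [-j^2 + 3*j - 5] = -2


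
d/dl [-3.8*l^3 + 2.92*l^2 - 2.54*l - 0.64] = -11.4*l^2 + 5.84*l - 2.54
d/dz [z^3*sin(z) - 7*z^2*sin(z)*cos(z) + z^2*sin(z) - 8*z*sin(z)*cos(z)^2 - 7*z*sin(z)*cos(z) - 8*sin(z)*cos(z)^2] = z^3*cos(z) + 3*z^2*sin(z) + z^2*cos(z) - 7*z^2*cos(2*z) + 2*z*sin(z) - 7*sqrt(2)*z*sin(2*z + pi/4) - 2*z*cos(z) - 6*z*cos(3*z) + 6*sin(z) - 7*sin(2*z)/2 - 2*sin(3*z) - 8*sqrt(2)*sin(z + pi/4) + 6*cos(z) - 6*cos(3*z)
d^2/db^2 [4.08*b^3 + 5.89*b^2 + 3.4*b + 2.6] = 24.48*b + 11.78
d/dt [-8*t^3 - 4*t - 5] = -24*t^2 - 4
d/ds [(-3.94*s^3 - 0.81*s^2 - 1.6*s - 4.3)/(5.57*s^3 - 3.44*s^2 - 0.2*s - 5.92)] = (18.0653*s^4 + 19.4*s^3 + 136.4854*s^2 - 19.9936*s + 8.612)/(31.0249*s^6 - 38.3216*s^5 + 9.6056*s^4 - 64.5728*s^3 + 40.7696*s^2 + 2.368*s + 35.0464)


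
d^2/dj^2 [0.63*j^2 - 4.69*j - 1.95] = 1.26000000000000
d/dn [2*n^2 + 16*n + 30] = 4*n + 16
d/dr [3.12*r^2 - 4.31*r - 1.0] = 6.24*r - 4.31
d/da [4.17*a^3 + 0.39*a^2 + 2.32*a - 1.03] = 12.51*a^2 + 0.78*a + 2.32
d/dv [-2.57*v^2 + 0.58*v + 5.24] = 0.58 - 5.14*v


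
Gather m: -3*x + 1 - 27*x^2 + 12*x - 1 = -27*x^2 + 9*x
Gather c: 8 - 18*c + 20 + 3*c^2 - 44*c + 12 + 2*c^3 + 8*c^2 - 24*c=2*c^3 + 11*c^2 - 86*c + 40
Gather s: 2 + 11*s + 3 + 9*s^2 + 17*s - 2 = 9*s^2 + 28*s + 3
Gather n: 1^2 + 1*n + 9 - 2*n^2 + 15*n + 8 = -2*n^2 + 16*n + 18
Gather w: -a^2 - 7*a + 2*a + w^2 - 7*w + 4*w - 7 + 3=-a^2 - 5*a + w^2 - 3*w - 4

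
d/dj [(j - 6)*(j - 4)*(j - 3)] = 3*j^2 - 26*j + 54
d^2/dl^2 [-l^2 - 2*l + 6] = -2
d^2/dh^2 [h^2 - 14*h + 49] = 2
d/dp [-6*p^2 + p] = 1 - 12*p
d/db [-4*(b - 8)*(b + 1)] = 28 - 8*b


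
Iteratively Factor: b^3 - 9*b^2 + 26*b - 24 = (b - 4)*(b^2 - 5*b + 6) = (b - 4)*(b - 3)*(b - 2)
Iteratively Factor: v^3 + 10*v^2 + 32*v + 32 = (v + 4)*(v^2 + 6*v + 8) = (v + 4)^2*(v + 2)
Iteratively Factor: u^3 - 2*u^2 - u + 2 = (u - 2)*(u^2 - 1) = (u - 2)*(u + 1)*(u - 1)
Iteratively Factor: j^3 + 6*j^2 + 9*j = (j)*(j^2 + 6*j + 9) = j*(j + 3)*(j + 3)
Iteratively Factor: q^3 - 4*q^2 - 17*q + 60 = (q + 4)*(q^2 - 8*q + 15) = (q - 3)*(q + 4)*(q - 5)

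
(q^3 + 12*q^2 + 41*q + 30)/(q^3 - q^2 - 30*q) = (q^2 + 7*q + 6)/(q*(q - 6))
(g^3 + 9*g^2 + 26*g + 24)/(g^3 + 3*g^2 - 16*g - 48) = (g + 2)/(g - 4)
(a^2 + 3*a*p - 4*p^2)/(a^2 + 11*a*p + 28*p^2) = (a - p)/(a + 7*p)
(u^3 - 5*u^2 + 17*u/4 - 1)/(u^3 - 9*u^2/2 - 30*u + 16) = (u^2 - 9*u/2 + 2)/(u^2 - 4*u - 32)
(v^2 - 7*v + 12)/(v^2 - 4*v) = (v - 3)/v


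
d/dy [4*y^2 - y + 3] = 8*y - 1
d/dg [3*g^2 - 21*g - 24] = 6*g - 21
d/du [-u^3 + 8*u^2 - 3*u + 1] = -3*u^2 + 16*u - 3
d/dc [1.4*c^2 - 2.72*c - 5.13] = 2.8*c - 2.72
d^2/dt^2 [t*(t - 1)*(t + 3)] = 6*t + 4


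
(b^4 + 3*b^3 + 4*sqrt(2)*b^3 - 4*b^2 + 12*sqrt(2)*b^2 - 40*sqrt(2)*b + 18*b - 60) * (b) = b^5 + 3*b^4 + 4*sqrt(2)*b^4 - 4*b^3 + 12*sqrt(2)*b^3 - 40*sqrt(2)*b^2 + 18*b^2 - 60*b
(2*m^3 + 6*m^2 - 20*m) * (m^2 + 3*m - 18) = 2*m^5 + 12*m^4 - 38*m^3 - 168*m^2 + 360*m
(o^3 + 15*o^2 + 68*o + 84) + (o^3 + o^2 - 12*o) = 2*o^3 + 16*o^2 + 56*o + 84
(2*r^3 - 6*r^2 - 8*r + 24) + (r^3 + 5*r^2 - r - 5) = 3*r^3 - r^2 - 9*r + 19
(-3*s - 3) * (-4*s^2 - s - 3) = 12*s^3 + 15*s^2 + 12*s + 9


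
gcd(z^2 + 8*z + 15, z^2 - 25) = z + 5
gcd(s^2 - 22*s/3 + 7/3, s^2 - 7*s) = s - 7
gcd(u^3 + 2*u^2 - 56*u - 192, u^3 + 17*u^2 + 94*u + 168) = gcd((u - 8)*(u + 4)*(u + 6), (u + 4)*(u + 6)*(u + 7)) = u^2 + 10*u + 24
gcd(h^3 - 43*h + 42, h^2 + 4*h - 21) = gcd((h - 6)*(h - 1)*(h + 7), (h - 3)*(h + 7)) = h + 7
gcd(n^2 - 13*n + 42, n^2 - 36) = n - 6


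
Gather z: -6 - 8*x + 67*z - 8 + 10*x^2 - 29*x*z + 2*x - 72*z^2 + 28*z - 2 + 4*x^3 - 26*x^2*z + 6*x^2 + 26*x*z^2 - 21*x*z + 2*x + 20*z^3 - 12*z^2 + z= 4*x^3 + 16*x^2 - 4*x + 20*z^3 + z^2*(26*x - 84) + z*(-26*x^2 - 50*x + 96) - 16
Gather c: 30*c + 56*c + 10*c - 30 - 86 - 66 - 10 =96*c - 192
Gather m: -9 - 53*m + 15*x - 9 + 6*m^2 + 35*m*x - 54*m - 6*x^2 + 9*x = 6*m^2 + m*(35*x - 107) - 6*x^2 + 24*x - 18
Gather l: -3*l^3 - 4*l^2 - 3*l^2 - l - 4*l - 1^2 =-3*l^3 - 7*l^2 - 5*l - 1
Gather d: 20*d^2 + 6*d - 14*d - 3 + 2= 20*d^2 - 8*d - 1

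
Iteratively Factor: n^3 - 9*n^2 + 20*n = (n - 5)*(n^2 - 4*n) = n*(n - 5)*(n - 4)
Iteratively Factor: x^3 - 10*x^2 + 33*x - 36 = (x - 3)*(x^2 - 7*x + 12) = (x - 3)^2*(x - 4)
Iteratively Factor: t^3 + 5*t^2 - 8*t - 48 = (t - 3)*(t^2 + 8*t + 16) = (t - 3)*(t + 4)*(t + 4)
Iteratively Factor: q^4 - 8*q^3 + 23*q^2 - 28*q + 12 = (q - 2)*(q^3 - 6*q^2 + 11*q - 6) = (q - 2)*(q - 1)*(q^2 - 5*q + 6) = (q - 2)^2*(q - 1)*(q - 3)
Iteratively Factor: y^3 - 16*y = (y)*(y^2 - 16) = y*(y - 4)*(y + 4)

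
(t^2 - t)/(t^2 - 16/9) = 9*t*(t - 1)/(9*t^2 - 16)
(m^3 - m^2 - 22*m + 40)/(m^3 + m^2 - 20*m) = (m - 2)/m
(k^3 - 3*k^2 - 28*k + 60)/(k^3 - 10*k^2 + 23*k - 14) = (k^2 - k - 30)/(k^2 - 8*k + 7)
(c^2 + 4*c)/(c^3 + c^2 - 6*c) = (c + 4)/(c^2 + c - 6)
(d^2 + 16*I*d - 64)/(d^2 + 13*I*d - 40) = (d + 8*I)/(d + 5*I)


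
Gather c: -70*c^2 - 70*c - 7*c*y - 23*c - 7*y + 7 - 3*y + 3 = -70*c^2 + c*(-7*y - 93) - 10*y + 10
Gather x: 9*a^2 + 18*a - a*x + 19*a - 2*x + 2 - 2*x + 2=9*a^2 + 37*a + x*(-a - 4) + 4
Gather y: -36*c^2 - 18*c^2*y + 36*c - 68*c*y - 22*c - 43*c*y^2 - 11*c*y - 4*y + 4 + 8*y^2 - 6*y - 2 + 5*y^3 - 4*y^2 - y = -36*c^2 + 14*c + 5*y^3 + y^2*(4 - 43*c) + y*(-18*c^2 - 79*c - 11) + 2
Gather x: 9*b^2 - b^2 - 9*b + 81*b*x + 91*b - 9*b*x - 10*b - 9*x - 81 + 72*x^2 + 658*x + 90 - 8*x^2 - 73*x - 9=8*b^2 + 72*b + 64*x^2 + x*(72*b + 576)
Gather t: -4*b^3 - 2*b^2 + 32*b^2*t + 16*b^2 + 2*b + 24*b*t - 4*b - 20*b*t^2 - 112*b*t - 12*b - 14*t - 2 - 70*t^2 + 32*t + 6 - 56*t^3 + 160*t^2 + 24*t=-4*b^3 + 14*b^2 - 14*b - 56*t^3 + t^2*(90 - 20*b) + t*(32*b^2 - 88*b + 42) + 4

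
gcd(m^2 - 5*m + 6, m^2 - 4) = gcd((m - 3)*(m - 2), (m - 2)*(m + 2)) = m - 2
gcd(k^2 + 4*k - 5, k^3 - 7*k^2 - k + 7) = k - 1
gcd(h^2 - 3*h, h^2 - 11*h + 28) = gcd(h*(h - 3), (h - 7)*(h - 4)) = 1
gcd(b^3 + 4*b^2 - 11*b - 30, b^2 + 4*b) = 1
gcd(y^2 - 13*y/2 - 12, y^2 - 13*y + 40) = y - 8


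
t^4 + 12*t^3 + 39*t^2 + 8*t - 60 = (t - 1)*(t + 2)*(t + 5)*(t + 6)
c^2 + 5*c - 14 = (c - 2)*(c + 7)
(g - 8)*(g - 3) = g^2 - 11*g + 24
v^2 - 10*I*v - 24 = (v - 6*I)*(v - 4*I)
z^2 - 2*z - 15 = (z - 5)*(z + 3)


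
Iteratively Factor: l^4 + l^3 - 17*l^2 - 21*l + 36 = (l - 1)*(l^3 + 2*l^2 - 15*l - 36) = (l - 4)*(l - 1)*(l^2 + 6*l + 9) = (l - 4)*(l - 1)*(l + 3)*(l + 3)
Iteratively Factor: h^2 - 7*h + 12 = (h - 3)*(h - 4)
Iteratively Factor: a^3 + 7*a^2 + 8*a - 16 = (a + 4)*(a^2 + 3*a - 4) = (a - 1)*(a + 4)*(a + 4)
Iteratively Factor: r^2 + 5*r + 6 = (r + 2)*(r + 3)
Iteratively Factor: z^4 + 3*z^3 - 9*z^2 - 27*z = (z - 3)*(z^3 + 6*z^2 + 9*z) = (z - 3)*(z + 3)*(z^2 + 3*z) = (z - 3)*(z + 3)^2*(z)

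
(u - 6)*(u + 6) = u^2 - 36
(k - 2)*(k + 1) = k^2 - k - 2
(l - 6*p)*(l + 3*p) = l^2 - 3*l*p - 18*p^2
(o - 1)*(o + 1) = o^2 - 1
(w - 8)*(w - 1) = w^2 - 9*w + 8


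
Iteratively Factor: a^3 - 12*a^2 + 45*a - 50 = (a - 5)*(a^2 - 7*a + 10) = (a - 5)^2*(a - 2)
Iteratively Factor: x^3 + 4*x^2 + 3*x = (x + 1)*(x^2 + 3*x) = (x + 1)*(x + 3)*(x)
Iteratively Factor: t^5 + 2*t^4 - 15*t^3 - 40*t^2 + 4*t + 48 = (t + 3)*(t^4 - t^3 - 12*t^2 - 4*t + 16) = (t - 4)*(t + 3)*(t^3 + 3*t^2 - 4) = (t - 4)*(t - 1)*(t + 3)*(t^2 + 4*t + 4) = (t - 4)*(t - 1)*(t + 2)*(t + 3)*(t + 2)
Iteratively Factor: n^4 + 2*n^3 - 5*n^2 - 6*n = (n - 2)*(n^3 + 4*n^2 + 3*n) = (n - 2)*(n + 1)*(n^2 + 3*n) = (n - 2)*(n + 1)*(n + 3)*(n)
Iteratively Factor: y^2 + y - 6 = (y - 2)*(y + 3)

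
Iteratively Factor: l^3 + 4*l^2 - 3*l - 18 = (l - 2)*(l^2 + 6*l + 9) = (l - 2)*(l + 3)*(l + 3)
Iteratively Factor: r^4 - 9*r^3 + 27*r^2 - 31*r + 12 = (r - 1)*(r^3 - 8*r^2 + 19*r - 12) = (r - 3)*(r - 1)*(r^2 - 5*r + 4) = (r - 3)*(r - 1)^2*(r - 4)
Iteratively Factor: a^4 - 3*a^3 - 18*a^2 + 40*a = (a - 2)*(a^3 - a^2 - 20*a) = (a - 2)*(a + 4)*(a^2 - 5*a) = (a - 5)*(a - 2)*(a + 4)*(a)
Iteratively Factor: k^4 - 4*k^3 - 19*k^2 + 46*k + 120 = (k - 5)*(k^3 + k^2 - 14*k - 24) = (k - 5)*(k - 4)*(k^2 + 5*k + 6) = (k - 5)*(k - 4)*(k + 3)*(k + 2)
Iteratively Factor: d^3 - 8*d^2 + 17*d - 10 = (d - 1)*(d^2 - 7*d + 10) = (d - 2)*(d - 1)*(d - 5)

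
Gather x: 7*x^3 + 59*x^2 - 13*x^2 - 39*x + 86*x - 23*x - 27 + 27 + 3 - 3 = 7*x^3 + 46*x^2 + 24*x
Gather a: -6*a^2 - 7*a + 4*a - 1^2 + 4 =-6*a^2 - 3*a + 3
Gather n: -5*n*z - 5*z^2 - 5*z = -5*n*z - 5*z^2 - 5*z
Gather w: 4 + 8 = 12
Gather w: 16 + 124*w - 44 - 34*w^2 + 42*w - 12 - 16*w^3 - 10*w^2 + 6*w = -16*w^3 - 44*w^2 + 172*w - 40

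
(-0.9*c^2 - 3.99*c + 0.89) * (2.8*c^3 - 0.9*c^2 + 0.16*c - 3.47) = -2.52*c^5 - 10.362*c^4 + 5.939*c^3 + 1.6836*c^2 + 13.9877*c - 3.0883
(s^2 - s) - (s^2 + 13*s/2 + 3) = -15*s/2 - 3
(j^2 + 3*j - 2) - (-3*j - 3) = j^2 + 6*j + 1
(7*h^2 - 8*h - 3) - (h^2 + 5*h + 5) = 6*h^2 - 13*h - 8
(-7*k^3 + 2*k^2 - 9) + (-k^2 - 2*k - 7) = -7*k^3 + k^2 - 2*k - 16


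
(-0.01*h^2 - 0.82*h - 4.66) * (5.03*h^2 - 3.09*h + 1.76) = -0.0503*h^4 - 4.0937*h^3 - 20.9236*h^2 + 12.9562*h - 8.2016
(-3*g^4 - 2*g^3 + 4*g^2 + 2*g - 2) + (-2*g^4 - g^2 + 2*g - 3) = -5*g^4 - 2*g^3 + 3*g^2 + 4*g - 5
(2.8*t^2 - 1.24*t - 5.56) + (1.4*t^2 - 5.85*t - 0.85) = 4.2*t^2 - 7.09*t - 6.41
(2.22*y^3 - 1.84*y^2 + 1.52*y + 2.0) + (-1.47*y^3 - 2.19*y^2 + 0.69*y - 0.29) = 0.75*y^3 - 4.03*y^2 + 2.21*y + 1.71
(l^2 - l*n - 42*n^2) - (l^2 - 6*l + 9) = -l*n + 6*l - 42*n^2 - 9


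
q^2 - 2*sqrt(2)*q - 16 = (q - 4*sqrt(2))*(q + 2*sqrt(2))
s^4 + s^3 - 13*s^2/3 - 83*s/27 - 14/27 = (s - 2)*(s + 1/3)^2*(s + 7/3)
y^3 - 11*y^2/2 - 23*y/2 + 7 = (y - 7)*(y - 1/2)*(y + 2)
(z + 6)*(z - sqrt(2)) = z^2 - sqrt(2)*z + 6*z - 6*sqrt(2)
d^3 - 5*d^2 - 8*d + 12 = (d - 6)*(d - 1)*(d + 2)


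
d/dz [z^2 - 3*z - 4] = 2*z - 3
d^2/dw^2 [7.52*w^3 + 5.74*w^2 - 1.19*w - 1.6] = 45.12*w + 11.48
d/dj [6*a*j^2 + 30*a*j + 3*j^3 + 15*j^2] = 12*a*j + 30*a + 9*j^2 + 30*j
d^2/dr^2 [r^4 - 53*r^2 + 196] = 12*r^2 - 106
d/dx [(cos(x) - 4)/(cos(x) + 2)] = -6*sin(x)/(cos(x) + 2)^2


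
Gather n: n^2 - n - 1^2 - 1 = n^2 - n - 2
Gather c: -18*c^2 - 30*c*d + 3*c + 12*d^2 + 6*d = -18*c^2 + c*(3 - 30*d) + 12*d^2 + 6*d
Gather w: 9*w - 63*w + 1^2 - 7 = -54*w - 6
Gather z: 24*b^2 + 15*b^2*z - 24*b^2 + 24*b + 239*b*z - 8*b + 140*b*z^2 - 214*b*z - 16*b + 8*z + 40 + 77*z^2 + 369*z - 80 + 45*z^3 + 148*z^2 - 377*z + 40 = 45*z^3 + z^2*(140*b + 225) + z*(15*b^2 + 25*b)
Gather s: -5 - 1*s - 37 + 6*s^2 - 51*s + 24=6*s^2 - 52*s - 18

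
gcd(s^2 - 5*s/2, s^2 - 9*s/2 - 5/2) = 1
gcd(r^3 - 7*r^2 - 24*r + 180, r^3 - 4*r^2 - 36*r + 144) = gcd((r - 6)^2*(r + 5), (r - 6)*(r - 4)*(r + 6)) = r - 6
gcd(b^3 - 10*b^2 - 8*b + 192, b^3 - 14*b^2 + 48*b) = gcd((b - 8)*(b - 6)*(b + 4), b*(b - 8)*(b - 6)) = b^2 - 14*b + 48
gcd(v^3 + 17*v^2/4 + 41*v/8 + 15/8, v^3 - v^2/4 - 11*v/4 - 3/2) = v^2 + 7*v/4 + 3/4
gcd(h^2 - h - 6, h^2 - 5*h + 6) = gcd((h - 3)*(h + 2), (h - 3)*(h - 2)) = h - 3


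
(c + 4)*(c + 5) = c^2 + 9*c + 20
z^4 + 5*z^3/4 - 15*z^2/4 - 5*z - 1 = (z - 2)*(z + 1/4)*(z + 1)*(z + 2)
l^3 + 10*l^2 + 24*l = l*(l + 4)*(l + 6)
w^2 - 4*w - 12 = (w - 6)*(w + 2)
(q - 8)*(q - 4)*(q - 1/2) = q^3 - 25*q^2/2 + 38*q - 16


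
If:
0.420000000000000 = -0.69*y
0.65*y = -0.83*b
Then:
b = 0.48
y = -0.61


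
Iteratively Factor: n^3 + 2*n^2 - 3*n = (n + 3)*(n^2 - n) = n*(n + 3)*(n - 1)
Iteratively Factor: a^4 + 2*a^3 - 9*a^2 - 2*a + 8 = (a + 4)*(a^3 - 2*a^2 - a + 2) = (a - 2)*(a + 4)*(a^2 - 1) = (a - 2)*(a - 1)*(a + 4)*(a + 1)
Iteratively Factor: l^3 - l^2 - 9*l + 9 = (l - 3)*(l^2 + 2*l - 3) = (l - 3)*(l - 1)*(l + 3)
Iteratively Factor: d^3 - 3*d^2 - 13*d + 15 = (d + 3)*(d^2 - 6*d + 5) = (d - 5)*(d + 3)*(d - 1)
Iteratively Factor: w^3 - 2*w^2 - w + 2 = (w - 2)*(w^2 - 1) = (w - 2)*(w + 1)*(w - 1)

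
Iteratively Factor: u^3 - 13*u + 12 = (u - 3)*(u^2 + 3*u - 4) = (u - 3)*(u - 1)*(u + 4)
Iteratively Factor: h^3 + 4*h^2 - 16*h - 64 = (h + 4)*(h^2 - 16) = (h + 4)^2*(h - 4)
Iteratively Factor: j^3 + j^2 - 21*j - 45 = (j - 5)*(j^2 + 6*j + 9) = (j - 5)*(j + 3)*(j + 3)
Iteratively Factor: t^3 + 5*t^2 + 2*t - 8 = (t - 1)*(t^2 + 6*t + 8) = (t - 1)*(t + 4)*(t + 2)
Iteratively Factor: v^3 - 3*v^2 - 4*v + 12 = (v + 2)*(v^2 - 5*v + 6) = (v - 2)*(v + 2)*(v - 3)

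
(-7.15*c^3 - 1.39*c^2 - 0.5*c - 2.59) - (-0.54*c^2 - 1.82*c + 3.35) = -7.15*c^3 - 0.85*c^2 + 1.32*c - 5.94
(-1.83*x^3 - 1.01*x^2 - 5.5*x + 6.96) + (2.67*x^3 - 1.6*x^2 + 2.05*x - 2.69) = 0.84*x^3 - 2.61*x^2 - 3.45*x + 4.27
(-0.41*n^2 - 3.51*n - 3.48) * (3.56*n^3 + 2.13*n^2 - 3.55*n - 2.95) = -1.4596*n^5 - 13.3689*n^4 - 18.4096*n^3 + 6.2576*n^2 + 22.7085*n + 10.266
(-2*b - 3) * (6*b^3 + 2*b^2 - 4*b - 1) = -12*b^4 - 22*b^3 + 2*b^2 + 14*b + 3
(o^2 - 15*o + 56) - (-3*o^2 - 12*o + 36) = 4*o^2 - 3*o + 20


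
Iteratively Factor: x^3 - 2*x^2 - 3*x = (x)*(x^2 - 2*x - 3) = x*(x - 3)*(x + 1)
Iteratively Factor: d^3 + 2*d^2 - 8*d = (d + 4)*(d^2 - 2*d) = (d - 2)*(d + 4)*(d)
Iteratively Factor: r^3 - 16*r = (r)*(r^2 - 16) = r*(r - 4)*(r + 4)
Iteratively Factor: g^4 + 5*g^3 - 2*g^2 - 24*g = (g)*(g^3 + 5*g^2 - 2*g - 24) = g*(g + 4)*(g^2 + g - 6) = g*(g - 2)*(g + 4)*(g + 3)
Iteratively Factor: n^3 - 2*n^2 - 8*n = (n)*(n^2 - 2*n - 8) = n*(n + 2)*(n - 4)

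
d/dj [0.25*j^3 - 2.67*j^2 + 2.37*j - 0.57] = 0.75*j^2 - 5.34*j + 2.37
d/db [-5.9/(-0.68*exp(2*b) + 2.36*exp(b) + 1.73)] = (13.924 - 8.024*exp(b))*exp(b)/(-0.68*exp(2*b) + 2.36*exp(b) + 1.73)^2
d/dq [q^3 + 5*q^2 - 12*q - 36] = 3*q^2 + 10*q - 12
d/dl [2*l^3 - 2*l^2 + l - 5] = 6*l^2 - 4*l + 1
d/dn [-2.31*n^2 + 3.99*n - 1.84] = 3.99 - 4.62*n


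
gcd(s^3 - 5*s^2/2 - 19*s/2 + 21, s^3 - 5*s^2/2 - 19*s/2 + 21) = s^3 - 5*s^2/2 - 19*s/2 + 21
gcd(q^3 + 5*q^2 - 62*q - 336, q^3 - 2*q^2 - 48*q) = q^2 - 2*q - 48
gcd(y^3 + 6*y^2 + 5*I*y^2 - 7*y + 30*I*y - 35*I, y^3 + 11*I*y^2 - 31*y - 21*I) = 1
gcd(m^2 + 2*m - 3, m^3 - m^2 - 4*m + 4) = m - 1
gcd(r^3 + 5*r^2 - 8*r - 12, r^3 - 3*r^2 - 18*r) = 1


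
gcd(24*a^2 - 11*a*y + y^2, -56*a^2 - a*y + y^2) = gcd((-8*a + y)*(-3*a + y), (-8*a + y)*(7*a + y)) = -8*a + y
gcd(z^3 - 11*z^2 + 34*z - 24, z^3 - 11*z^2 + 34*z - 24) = z^3 - 11*z^2 + 34*z - 24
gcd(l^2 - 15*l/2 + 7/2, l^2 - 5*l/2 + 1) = l - 1/2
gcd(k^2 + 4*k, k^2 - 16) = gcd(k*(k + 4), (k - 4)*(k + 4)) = k + 4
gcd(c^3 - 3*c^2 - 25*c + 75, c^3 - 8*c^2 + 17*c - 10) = c - 5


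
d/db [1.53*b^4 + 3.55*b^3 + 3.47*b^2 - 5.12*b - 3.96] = 6.12*b^3 + 10.65*b^2 + 6.94*b - 5.12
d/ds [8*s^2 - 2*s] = 16*s - 2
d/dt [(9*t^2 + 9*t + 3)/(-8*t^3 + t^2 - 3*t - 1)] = 12*t*(6*t^3 + 12*t^2 + 3*t - 2)/(64*t^6 - 16*t^5 + 49*t^4 + 10*t^3 + 7*t^2 + 6*t + 1)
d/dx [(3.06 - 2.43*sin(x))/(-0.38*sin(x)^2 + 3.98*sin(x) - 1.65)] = (-0.9234*sin(x)^2 + 2.3256*sin(x) - 8.1693)*cos(x)/(0.1444*sin(x)^4 - 3.0248*sin(x)^3 + 17.0944*sin(x)^2 - 13.134*sin(x) + 2.7225)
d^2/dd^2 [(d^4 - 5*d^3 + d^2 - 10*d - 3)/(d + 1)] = 2*(3*d^4 + 3*d^3 - 9*d^2 - 15*d + 8)/(d^3 + 3*d^2 + 3*d + 1)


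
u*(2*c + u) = 2*c*u + u^2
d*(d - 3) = d^2 - 3*d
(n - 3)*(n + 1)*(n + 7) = n^3 + 5*n^2 - 17*n - 21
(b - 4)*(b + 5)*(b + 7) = b^3 + 8*b^2 - 13*b - 140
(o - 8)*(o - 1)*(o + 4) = o^3 - 5*o^2 - 28*o + 32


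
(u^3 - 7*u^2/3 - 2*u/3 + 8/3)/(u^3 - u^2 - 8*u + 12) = (u^2 - u/3 - 4/3)/(u^2 + u - 6)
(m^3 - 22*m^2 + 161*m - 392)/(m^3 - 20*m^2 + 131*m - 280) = (m - 7)/(m - 5)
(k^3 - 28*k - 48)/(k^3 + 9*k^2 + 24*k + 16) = (k^2 - 4*k - 12)/(k^2 + 5*k + 4)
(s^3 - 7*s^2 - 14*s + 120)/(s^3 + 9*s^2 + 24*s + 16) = (s^2 - 11*s + 30)/(s^2 + 5*s + 4)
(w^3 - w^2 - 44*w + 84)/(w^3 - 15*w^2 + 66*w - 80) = (w^2 + w - 42)/(w^2 - 13*w + 40)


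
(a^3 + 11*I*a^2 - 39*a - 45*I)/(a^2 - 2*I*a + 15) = (a^2 + 8*I*a - 15)/(a - 5*I)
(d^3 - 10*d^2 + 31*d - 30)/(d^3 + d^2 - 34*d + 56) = (d^2 - 8*d + 15)/(d^2 + 3*d - 28)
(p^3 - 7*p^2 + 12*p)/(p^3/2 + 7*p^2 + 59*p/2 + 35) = 2*p*(p^2 - 7*p + 12)/(p^3 + 14*p^2 + 59*p + 70)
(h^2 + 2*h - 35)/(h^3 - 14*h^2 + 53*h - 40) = (h + 7)/(h^2 - 9*h + 8)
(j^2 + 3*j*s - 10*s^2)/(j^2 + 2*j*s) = (j^2 + 3*j*s - 10*s^2)/(j*(j + 2*s))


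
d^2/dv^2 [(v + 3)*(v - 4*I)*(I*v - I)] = 6*I*v + 8 + 4*I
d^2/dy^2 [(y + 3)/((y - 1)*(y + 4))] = 2*(y^3 + 9*y^2 + 39*y + 51)/(y^6 + 9*y^5 + 15*y^4 - 45*y^3 - 60*y^2 + 144*y - 64)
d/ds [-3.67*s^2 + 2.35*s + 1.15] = 2.35 - 7.34*s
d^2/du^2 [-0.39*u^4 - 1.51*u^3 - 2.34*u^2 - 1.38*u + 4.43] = -4.68*u^2 - 9.06*u - 4.68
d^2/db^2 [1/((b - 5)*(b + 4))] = 2*((b - 5)^2 + (b - 5)*(b + 4) + (b + 4)^2)/((b - 5)^3*(b + 4)^3)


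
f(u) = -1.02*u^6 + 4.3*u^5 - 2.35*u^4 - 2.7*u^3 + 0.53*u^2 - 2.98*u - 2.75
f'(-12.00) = 1983736.94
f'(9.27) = -268349.60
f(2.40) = 25.33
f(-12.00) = -4159635.95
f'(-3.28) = 5049.96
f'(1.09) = -2.69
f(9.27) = -372396.76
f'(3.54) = -543.62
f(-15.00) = -14993445.05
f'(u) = -6.12*u^5 + 21.5*u^4 - 9.4*u^3 - 8.1*u^2 + 1.06*u - 2.98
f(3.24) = -2.31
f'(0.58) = -4.89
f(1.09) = -7.28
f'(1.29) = 2.41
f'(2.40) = 48.97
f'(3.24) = -220.13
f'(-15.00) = 5765696.12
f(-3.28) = -3066.55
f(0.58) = -4.85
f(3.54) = -112.34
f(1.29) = -7.36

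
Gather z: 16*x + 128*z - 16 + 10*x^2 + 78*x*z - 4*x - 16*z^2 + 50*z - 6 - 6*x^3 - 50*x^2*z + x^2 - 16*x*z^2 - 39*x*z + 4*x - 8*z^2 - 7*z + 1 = -6*x^3 + 11*x^2 + 16*x + z^2*(-16*x - 24) + z*(-50*x^2 + 39*x + 171) - 21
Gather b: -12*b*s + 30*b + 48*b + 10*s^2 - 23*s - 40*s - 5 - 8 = b*(78 - 12*s) + 10*s^2 - 63*s - 13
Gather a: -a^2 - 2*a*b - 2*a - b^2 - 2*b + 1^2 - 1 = -a^2 + a*(-2*b - 2) - b^2 - 2*b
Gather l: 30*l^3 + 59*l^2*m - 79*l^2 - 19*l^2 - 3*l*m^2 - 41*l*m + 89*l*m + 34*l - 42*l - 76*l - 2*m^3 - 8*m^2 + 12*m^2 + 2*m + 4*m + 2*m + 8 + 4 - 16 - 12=30*l^3 + l^2*(59*m - 98) + l*(-3*m^2 + 48*m - 84) - 2*m^3 + 4*m^2 + 8*m - 16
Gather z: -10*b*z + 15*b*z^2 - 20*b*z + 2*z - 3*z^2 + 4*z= z^2*(15*b - 3) + z*(6 - 30*b)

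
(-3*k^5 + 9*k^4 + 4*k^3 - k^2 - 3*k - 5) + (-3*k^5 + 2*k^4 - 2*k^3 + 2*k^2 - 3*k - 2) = -6*k^5 + 11*k^4 + 2*k^3 + k^2 - 6*k - 7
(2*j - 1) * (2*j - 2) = 4*j^2 - 6*j + 2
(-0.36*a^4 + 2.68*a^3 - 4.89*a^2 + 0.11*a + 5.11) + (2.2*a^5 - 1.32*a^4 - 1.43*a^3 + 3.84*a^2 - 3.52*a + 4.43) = 2.2*a^5 - 1.68*a^4 + 1.25*a^3 - 1.05*a^2 - 3.41*a + 9.54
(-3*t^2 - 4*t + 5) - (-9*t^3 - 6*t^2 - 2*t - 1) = 9*t^3 + 3*t^2 - 2*t + 6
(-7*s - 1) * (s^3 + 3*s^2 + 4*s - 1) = -7*s^4 - 22*s^3 - 31*s^2 + 3*s + 1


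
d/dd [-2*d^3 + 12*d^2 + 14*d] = -6*d^2 + 24*d + 14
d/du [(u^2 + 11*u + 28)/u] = 1 - 28/u^2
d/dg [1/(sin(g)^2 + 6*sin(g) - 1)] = -2*(sin(g) + 3)*cos(g)/(6*sin(g) - cos(g)^2)^2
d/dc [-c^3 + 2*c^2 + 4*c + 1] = -3*c^2 + 4*c + 4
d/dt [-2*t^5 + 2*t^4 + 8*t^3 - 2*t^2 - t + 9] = -10*t^4 + 8*t^3 + 24*t^2 - 4*t - 1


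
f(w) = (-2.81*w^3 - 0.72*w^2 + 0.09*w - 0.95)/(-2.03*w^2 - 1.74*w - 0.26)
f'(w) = (4.06*w + 1.74)*(-2.81*w^3 - 0.72*w^2 + 0.09*w - 0.95)/(-2.03*w^2 - 1.74*w - 0.26)^2 + (-8.43*w^2 - 1.44*w + 0.09)/(-2.03*w^2 - 1.74*w - 0.26)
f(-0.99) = -1.86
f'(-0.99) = 4.74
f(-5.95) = -9.15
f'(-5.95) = 1.37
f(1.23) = 1.31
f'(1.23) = 1.03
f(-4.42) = -7.05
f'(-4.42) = 1.36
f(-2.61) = -4.60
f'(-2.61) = 1.35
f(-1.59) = -3.19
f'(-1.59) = 1.48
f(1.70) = 1.84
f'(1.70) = 1.19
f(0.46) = 0.90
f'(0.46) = -0.59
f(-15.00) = -21.63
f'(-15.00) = 1.38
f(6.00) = 7.56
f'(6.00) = 1.37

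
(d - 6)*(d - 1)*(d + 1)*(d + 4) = d^4 - 2*d^3 - 25*d^2 + 2*d + 24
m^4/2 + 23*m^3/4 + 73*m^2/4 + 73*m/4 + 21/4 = (m/2 + 1/2)*(m + 1/2)*(m + 3)*(m + 7)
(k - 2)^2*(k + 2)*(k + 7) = k^4 + 5*k^3 - 18*k^2 - 20*k + 56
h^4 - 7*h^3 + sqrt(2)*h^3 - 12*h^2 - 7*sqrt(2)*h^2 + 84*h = h*(h - 7)*(h - 2*sqrt(2))*(h + 3*sqrt(2))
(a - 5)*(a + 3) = a^2 - 2*a - 15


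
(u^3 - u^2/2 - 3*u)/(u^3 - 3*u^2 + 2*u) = (u + 3/2)/(u - 1)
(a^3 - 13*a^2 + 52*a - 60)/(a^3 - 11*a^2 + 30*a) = (a - 2)/a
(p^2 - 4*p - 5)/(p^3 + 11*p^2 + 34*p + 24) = (p - 5)/(p^2 + 10*p + 24)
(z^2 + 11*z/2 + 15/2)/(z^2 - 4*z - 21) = (z + 5/2)/(z - 7)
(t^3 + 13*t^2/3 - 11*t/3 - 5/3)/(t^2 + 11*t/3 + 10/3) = (3*t^3 + 13*t^2 - 11*t - 5)/(3*t^2 + 11*t + 10)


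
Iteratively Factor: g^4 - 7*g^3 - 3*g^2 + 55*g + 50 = (g + 2)*(g^3 - 9*g^2 + 15*g + 25) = (g + 1)*(g + 2)*(g^2 - 10*g + 25) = (g - 5)*(g + 1)*(g + 2)*(g - 5)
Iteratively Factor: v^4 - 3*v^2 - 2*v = (v + 1)*(v^3 - v^2 - 2*v) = v*(v + 1)*(v^2 - v - 2) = v*(v - 2)*(v + 1)*(v + 1)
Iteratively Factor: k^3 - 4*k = (k)*(k^2 - 4) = k*(k - 2)*(k + 2)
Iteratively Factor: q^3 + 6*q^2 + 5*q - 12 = (q + 3)*(q^2 + 3*q - 4) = (q - 1)*(q + 3)*(q + 4)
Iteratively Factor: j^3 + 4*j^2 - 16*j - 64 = (j + 4)*(j^2 - 16) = (j + 4)^2*(j - 4)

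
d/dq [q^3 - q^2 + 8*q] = 3*q^2 - 2*q + 8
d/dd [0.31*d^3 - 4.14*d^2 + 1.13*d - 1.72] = 0.93*d^2 - 8.28*d + 1.13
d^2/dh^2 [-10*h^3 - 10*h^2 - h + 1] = -60*h - 20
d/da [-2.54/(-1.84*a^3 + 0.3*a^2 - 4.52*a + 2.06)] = (-14.0208*a^2 + 1.524*a - 11.4808)/(1.84*a^3 - 0.3*a^2 + 4.52*a - 2.06)^2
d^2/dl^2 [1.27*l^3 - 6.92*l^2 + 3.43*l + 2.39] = 7.62*l - 13.84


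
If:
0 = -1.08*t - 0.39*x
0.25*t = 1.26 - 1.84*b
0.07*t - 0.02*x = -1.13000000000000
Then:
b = 1.91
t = -9.01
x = 24.96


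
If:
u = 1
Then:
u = 1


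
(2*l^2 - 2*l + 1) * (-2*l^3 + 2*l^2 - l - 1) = -4*l^5 + 8*l^4 - 8*l^3 + 2*l^2 + l - 1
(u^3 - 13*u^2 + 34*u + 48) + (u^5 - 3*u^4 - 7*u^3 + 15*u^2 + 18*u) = u^5 - 3*u^4 - 6*u^3 + 2*u^2 + 52*u + 48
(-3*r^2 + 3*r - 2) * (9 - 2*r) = 6*r^3 - 33*r^2 + 31*r - 18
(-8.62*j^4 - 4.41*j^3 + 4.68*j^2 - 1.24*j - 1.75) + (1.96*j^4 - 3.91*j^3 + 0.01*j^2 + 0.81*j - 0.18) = -6.66*j^4 - 8.32*j^3 + 4.69*j^2 - 0.43*j - 1.93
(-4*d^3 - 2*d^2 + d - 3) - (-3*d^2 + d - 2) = -4*d^3 + d^2 - 1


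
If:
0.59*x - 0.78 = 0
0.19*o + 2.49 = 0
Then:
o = -13.11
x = 1.32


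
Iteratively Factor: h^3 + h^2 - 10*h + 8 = (h - 2)*(h^2 + 3*h - 4) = (h - 2)*(h - 1)*(h + 4)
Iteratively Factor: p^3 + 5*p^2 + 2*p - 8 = (p + 2)*(p^2 + 3*p - 4) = (p + 2)*(p + 4)*(p - 1)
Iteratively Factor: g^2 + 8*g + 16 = (g + 4)*(g + 4)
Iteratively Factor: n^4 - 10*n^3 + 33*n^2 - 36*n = (n - 3)*(n^3 - 7*n^2 + 12*n) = n*(n - 3)*(n^2 - 7*n + 12) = n*(n - 4)*(n - 3)*(n - 3)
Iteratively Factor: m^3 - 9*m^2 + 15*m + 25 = (m - 5)*(m^2 - 4*m - 5) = (m - 5)*(m + 1)*(m - 5)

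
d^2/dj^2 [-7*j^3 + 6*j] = -42*j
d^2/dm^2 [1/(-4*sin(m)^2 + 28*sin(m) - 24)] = (4*sin(m)^3 - 17*sin(m)^2 + 2*sin(m) + 86)/(4*(sin(m) - 6)^3*(sin(m) - 1)^2)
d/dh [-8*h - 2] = -8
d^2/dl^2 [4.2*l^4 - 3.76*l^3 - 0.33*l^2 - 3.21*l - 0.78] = 50.4*l^2 - 22.56*l - 0.66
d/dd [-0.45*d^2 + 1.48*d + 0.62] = 1.48 - 0.9*d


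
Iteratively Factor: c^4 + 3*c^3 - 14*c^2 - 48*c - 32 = (c + 4)*(c^3 - c^2 - 10*c - 8) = (c + 1)*(c + 4)*(c^2 - 2*c - 8) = (c - 4)*(c + 1)*(c + 4)*(c + 2)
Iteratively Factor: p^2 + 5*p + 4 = (p + 1)*(p + 4)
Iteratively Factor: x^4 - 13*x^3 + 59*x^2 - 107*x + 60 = (x - 4)*(x^3 - 9*x^2 + 23*x - 15) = (x - 5)*(x - 4)*(x^2 - 4*x + 3) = (x - 5)*(x - 4)*(x - 3)*(x - 1)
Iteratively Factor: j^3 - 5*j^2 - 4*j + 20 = (j + 2)*(j^2 - 7*j + 10) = (j - 2)*(j + 2)*(j - 5)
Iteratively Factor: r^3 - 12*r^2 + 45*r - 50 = (r - 5)*(r^2 - 7*r + 10) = (r - 5)^2*(r - 2)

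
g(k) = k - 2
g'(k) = 1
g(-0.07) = -2.07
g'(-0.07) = 1.00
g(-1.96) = -3.96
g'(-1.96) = 1.00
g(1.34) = -0.66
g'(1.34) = 1.00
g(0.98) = -1.02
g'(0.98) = 1.00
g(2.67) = 0.67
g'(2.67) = 1.00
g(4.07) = 2.07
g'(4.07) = 1.00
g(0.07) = -1.93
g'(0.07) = 1.00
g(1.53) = -0.47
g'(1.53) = 1.00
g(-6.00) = -8.00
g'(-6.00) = 1.00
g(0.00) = -2.00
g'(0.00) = 1.00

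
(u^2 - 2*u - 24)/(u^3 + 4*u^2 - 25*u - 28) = (u^2 - 2*u - 24)/(u^3 + 4*u^2 - 25*u - 28)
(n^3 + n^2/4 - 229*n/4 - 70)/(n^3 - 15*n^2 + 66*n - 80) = (4*n^2 + 33*n + 35)/(4*(n^2 - 7*n + 10))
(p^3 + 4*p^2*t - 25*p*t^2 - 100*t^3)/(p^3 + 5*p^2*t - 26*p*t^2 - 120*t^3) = (p + 5*t)/(p + 6*t)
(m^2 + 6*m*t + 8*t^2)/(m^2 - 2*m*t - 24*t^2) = (-m - 2*t)/(-m + 6*t)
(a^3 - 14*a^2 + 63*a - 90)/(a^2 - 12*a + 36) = (a^2 - 8*a + 15)/(a - 6)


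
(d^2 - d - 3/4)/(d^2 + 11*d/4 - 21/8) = 2*(4*d^2 - 4*d - 3)/(8*d^2 + 22*d - 21)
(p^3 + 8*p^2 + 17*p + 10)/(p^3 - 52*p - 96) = (p^2 + 6*p + 5)/(p^2 - 2*p - 48)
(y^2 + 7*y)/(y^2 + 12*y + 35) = y/(y + 5)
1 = 1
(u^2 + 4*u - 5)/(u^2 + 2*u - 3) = (u + 5)/(u + 3)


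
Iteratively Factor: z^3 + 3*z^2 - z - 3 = (z - 1)*(z^2 + 4*z + 3) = (z - 1)*(z + 1)*(z + 3)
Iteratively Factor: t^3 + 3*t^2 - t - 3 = (t - 1)*(t^2 + 4*t + 3) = (t - 1)*(t + 1)*(t + 3)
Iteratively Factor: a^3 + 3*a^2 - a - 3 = (a - 1)*(a^2 + 4*a + 3) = (a - 1)*(a + 3)*(a + 1)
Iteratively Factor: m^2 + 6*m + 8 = (m + 2)*(m + 4)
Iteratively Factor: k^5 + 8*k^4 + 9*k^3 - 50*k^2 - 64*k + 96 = (k + 4)*(k^4 + 4*k^3 - 7*k^2 - 22*k + 24) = (k - 2)*(k + 4)*(k^3 + 6*k^2 + 5*k - 12) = (k - 2)*(k + 3)*(k + 4)*(k^2 + 3*k - 4) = (k - 2)*(k - 1)*(k + 3)*(k + 4)*(k + 4)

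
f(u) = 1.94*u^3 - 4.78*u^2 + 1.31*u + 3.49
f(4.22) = 69.69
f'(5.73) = 137.62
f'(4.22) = 64.61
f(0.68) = 2.78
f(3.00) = 16.78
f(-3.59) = -152.58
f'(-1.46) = 27.67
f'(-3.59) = 110.64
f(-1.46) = -14.65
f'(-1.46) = 27.67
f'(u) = 5.82*u^2 - 9.56*u + 1.31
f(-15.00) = -7639.16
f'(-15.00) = 1454.21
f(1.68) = 1.40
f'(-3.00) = 82.37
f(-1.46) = -14.65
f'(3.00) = 25.01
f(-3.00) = -95.84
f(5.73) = 219.03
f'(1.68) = 1.68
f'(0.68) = -2.50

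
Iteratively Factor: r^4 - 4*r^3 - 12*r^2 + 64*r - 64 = (r - 2)*(r^3 - 2*r^2 - 16*r + 32) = (r - 4)*(r - 2)*(r^2 + 2*r - 8) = (r - 4)*(r - 2)*(r + 4)*(r - 2)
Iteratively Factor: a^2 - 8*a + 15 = (a - 3)*(a - 5)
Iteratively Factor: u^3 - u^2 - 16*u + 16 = (u - 4)*(u^2 + 3*u - 4) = (u - 4)*(u - 1)*(u + 4)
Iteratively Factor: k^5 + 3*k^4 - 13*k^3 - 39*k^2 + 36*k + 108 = (k + 3)*(k^4 - 13*k^2 + 36) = (k + 2)*(k + 3)*(k^3 - 2*k^2 - 9*k + 18) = (k + 2)*(k + 3)^2*(k^2 - 5*k + 6) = (k - 3)*(k + 2)*(k + 3)^2*(k - 2)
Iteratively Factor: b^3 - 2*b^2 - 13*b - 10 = (b + 2)*(b^2 - 4*b - 5) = (b + 1)*(b + 2)*(b - 5)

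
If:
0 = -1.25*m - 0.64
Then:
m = -0.51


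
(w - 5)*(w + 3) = w^2 - 2*w - 15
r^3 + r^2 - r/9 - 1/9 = (r - 1/3)*(r + 1/3)*(r + 1)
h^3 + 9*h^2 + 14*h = h*(h + 2)*(h + 7)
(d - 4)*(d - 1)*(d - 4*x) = d^3 - 4*d^2*x - 5*d^2 + 20*d*x + 4*d - 16*x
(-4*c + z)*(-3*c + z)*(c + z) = 12*c^3 + 5*c^2*z - 6*c*z^2 + z^3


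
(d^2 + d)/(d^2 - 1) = d/(d - 1)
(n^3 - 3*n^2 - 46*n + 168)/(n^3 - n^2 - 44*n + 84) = (n - 4)/(n - 2)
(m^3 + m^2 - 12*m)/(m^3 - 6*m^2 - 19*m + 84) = m/(m - 7)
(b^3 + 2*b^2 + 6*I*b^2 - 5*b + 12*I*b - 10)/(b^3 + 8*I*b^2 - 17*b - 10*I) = (b + 2)/(b + 2*I)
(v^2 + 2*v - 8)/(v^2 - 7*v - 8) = (-v^2 - 2*v + 8)/(-v^2 + 7*v + 8)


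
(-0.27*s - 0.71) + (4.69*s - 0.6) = 4.42*s - 1.31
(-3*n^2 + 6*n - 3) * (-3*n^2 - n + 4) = 9*n^4 - 15*n^3 - 9*n^2 + 27*n - 12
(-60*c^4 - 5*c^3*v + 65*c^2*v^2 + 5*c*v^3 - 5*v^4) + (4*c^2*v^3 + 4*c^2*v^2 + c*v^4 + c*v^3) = -60*c^4 - 5*c^3*v + 4*c^2*v^3 + 69*c^2*v^2 + c*v^4 + 6*c*v^3 - 5*v^4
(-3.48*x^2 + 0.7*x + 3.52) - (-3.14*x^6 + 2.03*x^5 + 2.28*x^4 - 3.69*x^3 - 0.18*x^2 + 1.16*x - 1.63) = 3.14*x^6 - 2.03*x^5 - 2.28*x^4 + 3.69*x^3 - 3.3*x^2 - 0.46*x + 5.15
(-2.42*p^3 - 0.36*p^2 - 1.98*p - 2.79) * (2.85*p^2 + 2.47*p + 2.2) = -6.897*p^5 - 7.0034*p^4 - 11.8562*p^3 - 13.6341*p^2 - 11.2473*p - 6.138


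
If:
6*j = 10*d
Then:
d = 3*j/5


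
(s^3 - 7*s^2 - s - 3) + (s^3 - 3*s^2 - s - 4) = 2*s^3 - 10*s^2 - 2*s - 7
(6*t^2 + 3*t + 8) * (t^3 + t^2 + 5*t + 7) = 6*t^5 + 9*t^4 + 41*t^3 + 65*t^2 + 61*t + 56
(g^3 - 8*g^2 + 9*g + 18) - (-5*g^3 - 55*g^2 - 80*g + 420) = 6*g^3 + 47*g^2 + 89*g - 402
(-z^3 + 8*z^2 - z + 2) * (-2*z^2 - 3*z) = 2*z^5 - 13*z^4 - 22*z^3 - z^2 - 6*z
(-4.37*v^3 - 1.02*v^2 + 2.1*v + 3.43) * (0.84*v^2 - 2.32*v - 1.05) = -3.6708*v^5 + 9.2816*v^4 + 8.7189*v^3 - 0.9198*v^2 - 10.1626*v - 3.6015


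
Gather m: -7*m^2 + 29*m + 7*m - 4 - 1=-7*m^2 + 36*m - 5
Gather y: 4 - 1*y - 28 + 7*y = 6*y - 24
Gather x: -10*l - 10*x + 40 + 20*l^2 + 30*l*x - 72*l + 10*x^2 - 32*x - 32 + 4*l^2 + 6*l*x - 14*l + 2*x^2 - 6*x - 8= 24*l^2 - 96*l + 12*x^2 + x*(36*l - 48)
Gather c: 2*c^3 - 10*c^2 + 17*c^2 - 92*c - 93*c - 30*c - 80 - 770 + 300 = 2*c^3 + 7*c^2 - 215*c - 550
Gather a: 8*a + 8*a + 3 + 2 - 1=16*a + 4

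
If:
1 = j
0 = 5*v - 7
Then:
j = 1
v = 7/5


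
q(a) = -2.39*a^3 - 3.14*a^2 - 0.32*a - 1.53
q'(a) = -7.17*a^2 - 6.28*a - 0.32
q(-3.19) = 45.12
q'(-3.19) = -53.25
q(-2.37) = 13.41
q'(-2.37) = -25.71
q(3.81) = -180.51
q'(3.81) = -128.33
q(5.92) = -609.33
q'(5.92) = -288.78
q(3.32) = -124.66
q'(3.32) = -100.20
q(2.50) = -59.30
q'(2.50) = -60.83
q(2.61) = -66.25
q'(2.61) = -65.55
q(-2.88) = 30.44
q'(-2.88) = -41.70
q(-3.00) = 35.70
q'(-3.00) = -46.01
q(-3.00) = 35.70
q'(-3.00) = -46.01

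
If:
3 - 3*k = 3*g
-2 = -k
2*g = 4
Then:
No Solution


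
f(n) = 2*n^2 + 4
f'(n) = 4*n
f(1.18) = 6.78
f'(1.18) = 4.72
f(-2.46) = 16.10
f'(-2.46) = -9.84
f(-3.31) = 25.91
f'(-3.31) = -13.24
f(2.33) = 14.86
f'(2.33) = 9.32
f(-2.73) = 18.91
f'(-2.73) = -10.92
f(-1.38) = 7.81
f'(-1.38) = -5.52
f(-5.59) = 66.50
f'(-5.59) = -22.36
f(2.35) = 15.04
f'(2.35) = 9.40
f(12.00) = 292.00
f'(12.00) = 48.00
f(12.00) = 292.00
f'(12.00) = 48.00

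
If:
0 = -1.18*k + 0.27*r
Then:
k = 0.228813559322034*r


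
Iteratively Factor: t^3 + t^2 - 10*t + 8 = (t - 2)*(t^2 + 3*t - 4) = (t - 2)*(t + 4)*(t - 1)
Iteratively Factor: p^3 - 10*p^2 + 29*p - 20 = (p - 1)*(p^2 - 9*p + 20) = (p - 4)*(p - 1)*(p - 5)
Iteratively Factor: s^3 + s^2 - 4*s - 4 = (s + 2)*(s^2 - s - 2) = (s + 1)*(s + 2)*(s - 2)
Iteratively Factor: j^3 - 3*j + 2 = (j + 2)*(j^2 - 2*j + 1) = (j - 1)*(j + 2)*(j - 1)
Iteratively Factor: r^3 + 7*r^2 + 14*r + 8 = (r + 1)*(r^2 + 6*r + 8) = (r + 1)*(r + 4)*(r + 2)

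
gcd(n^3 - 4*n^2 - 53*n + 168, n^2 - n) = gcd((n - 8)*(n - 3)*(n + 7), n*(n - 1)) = 1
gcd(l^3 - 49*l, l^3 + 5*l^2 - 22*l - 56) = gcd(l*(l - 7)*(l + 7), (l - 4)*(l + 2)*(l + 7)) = l + 7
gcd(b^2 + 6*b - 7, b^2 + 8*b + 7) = b + 7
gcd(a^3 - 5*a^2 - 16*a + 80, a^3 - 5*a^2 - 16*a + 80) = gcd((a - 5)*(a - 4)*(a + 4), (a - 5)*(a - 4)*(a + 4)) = a^3 - 5*a^2 - 16*a + 80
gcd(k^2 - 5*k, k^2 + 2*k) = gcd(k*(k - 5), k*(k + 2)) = k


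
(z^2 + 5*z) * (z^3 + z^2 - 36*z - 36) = z^5 + 6*z^4 - 31*z^3 - 216*z^2 - 180*z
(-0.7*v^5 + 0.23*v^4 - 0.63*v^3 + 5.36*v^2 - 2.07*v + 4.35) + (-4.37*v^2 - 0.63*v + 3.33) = -0.7*v^5 + 0.23*v^4 - 0.63*v^3 + 0.99*v^2 - 2.7*v + 7.68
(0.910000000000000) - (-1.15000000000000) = 2.06000000000000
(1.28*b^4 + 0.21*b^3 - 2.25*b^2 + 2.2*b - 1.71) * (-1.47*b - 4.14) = -1.8816*b^5 - 5.6079*b^4 + 2.4381*b^3 + 6.081*b^2 - 6.5943*b + 7.0794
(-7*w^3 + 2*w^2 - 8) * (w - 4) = -7*w^4 + 30*w^3 - 8*w^2 - 8*w + 32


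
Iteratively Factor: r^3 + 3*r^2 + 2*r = (r)*(r^2 + 3*r + 2) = r*(r + 1)*(r + 2)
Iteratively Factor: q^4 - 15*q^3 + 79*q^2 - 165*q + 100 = (q - 1)*(q^3 - 14*q^2 + 65*q - 100) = (q - 5)*(q - 1)*(q^2 - 9*q + 20) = (q - 5)^2*(q - 1)*(q - 4)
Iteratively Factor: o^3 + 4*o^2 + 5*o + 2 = (o + 2)*(o^2 + 2*o + 1) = (o + 1)*(o + 2)*(o + 1)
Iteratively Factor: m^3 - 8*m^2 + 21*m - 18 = (m - 3)*(m^2 - 5*m + 6) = (m - 3)^2*(m - 2)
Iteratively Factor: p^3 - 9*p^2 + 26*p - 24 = (p - 4)*(p^2 - 5*p + 6) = (p - 4)*(p - 2)*(p - 3)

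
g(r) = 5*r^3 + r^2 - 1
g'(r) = 15*r^2 + 2*r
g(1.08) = 6.46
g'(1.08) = 19.66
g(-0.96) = -4.50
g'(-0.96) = 11.90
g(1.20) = 9.08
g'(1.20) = 24.00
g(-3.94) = -291.29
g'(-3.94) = 224.97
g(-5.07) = -626.91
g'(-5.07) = 375.43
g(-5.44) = -776.35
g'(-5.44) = 433.02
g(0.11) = -0.98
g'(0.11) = 0.40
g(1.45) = 16.35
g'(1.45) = 34.44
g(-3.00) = -127.00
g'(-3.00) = 129.00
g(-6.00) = -1045.00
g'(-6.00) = 528.00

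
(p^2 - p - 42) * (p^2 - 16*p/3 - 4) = p^4 - 19*p^3/3 - 122*p^2/3 + 228*p + 168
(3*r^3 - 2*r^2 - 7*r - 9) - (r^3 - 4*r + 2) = 2*r^3 - 2*r^2 - 3*r - 11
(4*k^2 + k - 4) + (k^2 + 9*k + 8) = 5*k^2 + 10*k + 4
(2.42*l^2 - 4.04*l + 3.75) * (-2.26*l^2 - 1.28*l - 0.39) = -5.4692*l^4 + 6.0328*l^3 - 4.2476*l^2 - 3.2244*l - 1.4625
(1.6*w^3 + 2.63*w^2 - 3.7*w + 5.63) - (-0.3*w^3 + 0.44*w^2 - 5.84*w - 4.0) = 1.9*w^3 + 2.19*w^2 + 2.14*w + 9.63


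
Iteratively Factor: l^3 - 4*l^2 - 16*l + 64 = (l - 4)*(l^2 - 16) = (l - 4)*(l + 4)*(l - 4)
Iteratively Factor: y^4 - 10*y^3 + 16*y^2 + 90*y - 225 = (y - 3)*(y^3 - 7*y^2 - 5*y + 75) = (y - 5)*(y - 3)*(y^2 - 2*y - 15) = (y - 5)*(y - 3)*(y + 3)*(y - 5)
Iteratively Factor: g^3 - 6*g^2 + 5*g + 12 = (g + 1)*(g^2 - 7*g + 12) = (g - 3)*(g + 1)*(g - 4)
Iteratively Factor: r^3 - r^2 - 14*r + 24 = (r - 2)*(r^2 + r - 12) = (r - 2)*(r + 4)*(r - 3)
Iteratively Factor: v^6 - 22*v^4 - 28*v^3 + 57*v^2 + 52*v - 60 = (v + 2)*(v^5 - 2*v^4 - 18*v^3 + 8*v^2 + 41*v - 30) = (v - 1)*(v + 2)*(v^4 - v^3 - 19*v^2 - 11*v + 30) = (v - 1)*(v + 2)^2*(v^3 - 3*v^2 - 13*v + 15) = (v - 1)*(v + 2)^2*(v + 3)*(v^2 - 6*v + 5) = (v - 5)*(v - 1)*(v + 2)^2*(v + 3)*(v - 1)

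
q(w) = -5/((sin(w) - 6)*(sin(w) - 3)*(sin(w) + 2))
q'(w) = 5*cos(w)/((sin(w) - 6)*(sin(w) - 3)*(sin(w) + 2)^2) + 5*cos(w)/((sin(w) - 6)*(sin(w) - 3)^2*(sin(w) + 2)) + 5*cos(w)/((sin(w) - 6)^2*(sin(w) - 3)*(sin(w) + 2)) = 5*(3*sin(w) - 14)*sin(w)*cos(w)/((sin(w) - 6)^2*(sin(w) - 3)^2*(sin(w) + 2)^2)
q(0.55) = -0.15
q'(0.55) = -0.02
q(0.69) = -0.15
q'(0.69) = -0.03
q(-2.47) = -0.15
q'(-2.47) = -0.04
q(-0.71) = -0.15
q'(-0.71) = 0.04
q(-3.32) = -0.14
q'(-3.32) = 0.01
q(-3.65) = -0.15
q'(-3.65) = 0.02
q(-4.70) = -0.17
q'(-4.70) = 0.00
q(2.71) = -0.14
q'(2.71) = 0.02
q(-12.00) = -0.15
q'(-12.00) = -0.02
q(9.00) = -0.14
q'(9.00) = 0.02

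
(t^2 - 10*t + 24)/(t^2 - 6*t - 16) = (-t^2 + 10*t - 24)/(-t^2 + 6*t + 16)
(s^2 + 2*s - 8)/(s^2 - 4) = (s + 4)/(s + 2)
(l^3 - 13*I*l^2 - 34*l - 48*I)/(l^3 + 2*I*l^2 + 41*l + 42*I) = (l - 8*I)/(l + 7*I)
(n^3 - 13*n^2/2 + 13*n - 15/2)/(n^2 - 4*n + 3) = n - 5/2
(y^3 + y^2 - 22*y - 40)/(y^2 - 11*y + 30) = (y^2 + 6*y + 8)/(y - 6)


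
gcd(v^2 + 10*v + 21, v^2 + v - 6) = v + 3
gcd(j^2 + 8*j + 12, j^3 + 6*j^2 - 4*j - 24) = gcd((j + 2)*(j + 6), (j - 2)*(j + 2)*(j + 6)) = j^2 + 8*j + 12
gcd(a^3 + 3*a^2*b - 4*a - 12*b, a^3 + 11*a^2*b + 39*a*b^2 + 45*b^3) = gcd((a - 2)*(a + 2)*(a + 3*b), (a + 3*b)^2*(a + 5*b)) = a + 3*b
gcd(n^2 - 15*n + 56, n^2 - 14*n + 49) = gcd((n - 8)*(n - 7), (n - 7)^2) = n - 7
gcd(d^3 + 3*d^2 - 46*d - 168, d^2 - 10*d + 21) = d - 7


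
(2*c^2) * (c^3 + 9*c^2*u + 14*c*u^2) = 2*c^5 + 18*c^4*u + 28*c^3*u^2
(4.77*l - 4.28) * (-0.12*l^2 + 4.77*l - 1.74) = -0.5724*l^3 + 23.2665*l^2 - 28.7154*l + 7.4472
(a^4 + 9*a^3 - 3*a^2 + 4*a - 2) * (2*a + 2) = 2*a^5 + 20*a^4 + 12*a^3 + 2*a^2 + 4*a - 4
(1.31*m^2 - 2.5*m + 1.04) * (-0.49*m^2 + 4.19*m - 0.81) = -0.6419*m^4 + 6.7139*m^3 - 12.0457*m^2 + 6.3826*m - 0.8424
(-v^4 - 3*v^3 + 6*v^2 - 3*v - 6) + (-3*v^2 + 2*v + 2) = -v^4 - 3*v^3 + 3*v^2 - v - 4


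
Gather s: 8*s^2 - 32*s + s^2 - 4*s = 9*s^2 - 36*s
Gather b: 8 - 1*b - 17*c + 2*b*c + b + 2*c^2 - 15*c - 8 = 2*b*c + 2*c^2 - 32*c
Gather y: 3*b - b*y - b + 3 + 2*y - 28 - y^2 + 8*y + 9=2*b - y^2 + y*(10 - b) - 16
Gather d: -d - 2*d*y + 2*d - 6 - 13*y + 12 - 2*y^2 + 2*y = d*(1 - 2*y) - 2*y^2 - 11*y + 6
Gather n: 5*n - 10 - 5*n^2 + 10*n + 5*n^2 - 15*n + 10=0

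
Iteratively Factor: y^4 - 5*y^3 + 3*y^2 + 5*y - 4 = (y - 1)*(y^3 - 4*y^2 - y + 4) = (y - 1)^2*(y^2 - 3*y - 4) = (y - 1)^2*(y + 1)*(y - 4)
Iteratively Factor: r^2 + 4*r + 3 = (r + 1)*(r + 3)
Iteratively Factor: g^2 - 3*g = (g - 3)*(g)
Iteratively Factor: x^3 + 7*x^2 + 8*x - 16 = (x - 1)*(x^2 + 8*x + 16) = (x - 1)*(x + 4)*(x + 4)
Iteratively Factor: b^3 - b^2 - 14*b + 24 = (b - 3)*(b^2 + 2*b - 8) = (b - 3)*(b - 2)*(b + 4)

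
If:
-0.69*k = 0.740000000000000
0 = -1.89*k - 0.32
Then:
No Solution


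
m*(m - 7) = m^2 - 7*m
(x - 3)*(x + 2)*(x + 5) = x^3 + 4*x^2 - 11*x - 30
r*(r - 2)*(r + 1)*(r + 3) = r^4 + 2*r^3 - 5*r^2 - 6*r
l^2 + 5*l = l*(l + 5)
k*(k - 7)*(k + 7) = k^3 - 49*k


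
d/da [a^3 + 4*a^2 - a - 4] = 3*a^2 + 8*a - 1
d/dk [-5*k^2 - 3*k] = -10*k - 3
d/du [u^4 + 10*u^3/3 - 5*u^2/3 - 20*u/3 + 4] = 4*u^3 + 10*u^2 - 10*u/3 - 20/3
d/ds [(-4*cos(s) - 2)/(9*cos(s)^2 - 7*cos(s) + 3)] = 2*(-18*cos(s)^2 - 18*cos(s) + 13)*sin(s)/(9*sin(s)^2 + 7*cos(s) - 12)^2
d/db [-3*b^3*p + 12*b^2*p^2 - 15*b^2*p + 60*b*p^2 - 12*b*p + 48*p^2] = 3*p*(-3*b^2 + 8*b*p - 10*b + 20*p - 4)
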